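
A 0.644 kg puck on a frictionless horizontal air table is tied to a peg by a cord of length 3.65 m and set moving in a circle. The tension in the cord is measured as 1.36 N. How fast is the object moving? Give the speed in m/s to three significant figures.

2.78 m/s

T = m v²/r ⇒ v = √(T r / m) = √(1.36 × 3.65 / 0.644) = √7.708 = 2.776 m/s.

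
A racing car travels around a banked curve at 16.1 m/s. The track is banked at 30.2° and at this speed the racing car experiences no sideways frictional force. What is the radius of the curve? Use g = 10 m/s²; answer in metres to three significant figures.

44.5 m

Frictionless banking: tanθ = v²/(rg), so r = v²/(g tanθ).
r = (16.1)²/(10.0 × tan 30.2°) = 259.2/(10.0 × 0.5820) = 259.2/5.820 = 44.54 m.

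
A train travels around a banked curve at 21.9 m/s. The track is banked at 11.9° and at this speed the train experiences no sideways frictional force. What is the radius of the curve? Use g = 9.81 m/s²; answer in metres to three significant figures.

232 m

Frictionless banking: tanθ = v²/(rg), so r = v²/(g tanθ).
r = (21.9)²/(9.81 × tan 11.9°) = 479.6/(9.81 × 0.2107) = 479.6/2.067 = 232.0 m.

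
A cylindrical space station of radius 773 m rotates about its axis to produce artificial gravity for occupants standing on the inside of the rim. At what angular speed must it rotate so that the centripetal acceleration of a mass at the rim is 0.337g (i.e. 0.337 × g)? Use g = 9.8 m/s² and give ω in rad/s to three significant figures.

0.0654 rad/s

Centripetal acceleration a_c = ω²r. Setting ω²r = 0.337g:
ω = √(0.337g / r) = √(0.337 × 9.8 / 773) = √0.004272 = 0.06536 rad/s.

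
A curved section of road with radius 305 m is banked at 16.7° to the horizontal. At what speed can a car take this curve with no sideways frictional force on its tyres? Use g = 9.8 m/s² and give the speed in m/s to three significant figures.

29.9 m/s

On a frictionless banked curve, N sinθ = mv²/r and N cosθ = mg, so tanθ = v²/(rg).
v = √(r g tanθ) = √(305 × 9.8 × tan 16.7°) = √(305 × 9.8 × 0.3000) = √896.7 = 29.95 m/s.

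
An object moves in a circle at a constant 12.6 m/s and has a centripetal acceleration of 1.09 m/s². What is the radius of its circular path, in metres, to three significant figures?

146 m

a_c = v²/r ⇒ r = v²/a_c = (12.6)²/1.09 = 158.8/1.09 = 145.7 m.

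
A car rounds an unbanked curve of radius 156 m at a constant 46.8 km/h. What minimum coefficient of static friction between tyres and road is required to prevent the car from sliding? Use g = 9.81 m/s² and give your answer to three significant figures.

v = 46.8/3.6 = 13.00 m/s.
Friction provides the centripetal force: μ_s m g = m v²/r, so μ_s = v²/(g r) = (13.00)²/(9.81 × 156) = 169.0/1530 = 0.1104.

0.110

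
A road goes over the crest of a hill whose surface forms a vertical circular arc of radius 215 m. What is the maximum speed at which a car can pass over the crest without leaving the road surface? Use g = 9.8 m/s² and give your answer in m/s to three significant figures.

45.9 m/s

At the crest the centre of the circle is below the car, so the net downward (centripetal) force is mg − N = mv²/r.
The car leaves the road when N → 0, giving v_max = √(g r) = √(9.8 × 215) = 45.90 m/s.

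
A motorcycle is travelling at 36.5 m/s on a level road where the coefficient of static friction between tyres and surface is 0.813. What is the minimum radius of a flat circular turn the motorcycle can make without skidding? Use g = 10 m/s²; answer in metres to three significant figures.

164 m

At the limit, μ_s m g = m v²/r, so r_min = v²/(μ_s g) = (36.5)²/(0.813 × 10.0) = 1332/8.130 = 163.9 m.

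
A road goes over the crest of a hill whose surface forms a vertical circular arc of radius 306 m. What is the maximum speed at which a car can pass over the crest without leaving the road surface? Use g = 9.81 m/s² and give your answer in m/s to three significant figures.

At the crest the centre of the circle is below the car, so the net downward (centripetal) force is mg − N = mv²/r.
The car leaves the road when N → 0, giving v_max = √(g r) = √(9.81 × 306) = 54.79 m/s.

54.8 m/s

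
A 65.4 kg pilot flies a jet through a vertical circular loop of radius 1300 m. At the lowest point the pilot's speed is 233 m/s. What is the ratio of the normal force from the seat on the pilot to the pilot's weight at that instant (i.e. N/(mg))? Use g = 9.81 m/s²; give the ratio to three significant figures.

5.26

At the bottom, N − mg = mv²/r, so N = m(v²/r + g) and N/(mg) = v²/(rg) + 1 = (233)²/(1300 × 9.81) + 1 = 4.257 + 1 = 5.257.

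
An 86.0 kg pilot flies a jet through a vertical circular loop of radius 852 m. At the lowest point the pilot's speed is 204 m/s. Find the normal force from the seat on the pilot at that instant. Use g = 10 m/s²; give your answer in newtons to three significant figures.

At the lowest point, N points up (toward the centre) and the weight mg points down (away from the centre), so the net inward force is N − mg = mv²/r.
N = m(v²/r + g) = 86.0 × ((204)²/852 + 10.0) = 86.0 × (48.85 + 10.0) = 86.0 × 58.85 = 5061 N.

5060 N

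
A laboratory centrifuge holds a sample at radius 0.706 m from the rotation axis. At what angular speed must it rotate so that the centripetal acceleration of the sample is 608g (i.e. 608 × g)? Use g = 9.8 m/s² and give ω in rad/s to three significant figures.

91.9 rad/s

Centripetal acceleration a_c = ω²r. Setting ω²r = 608g:
ω = √(608g / r) = √(608 × 9.8 / 0.706) = √8440 = 91.87 rad/s.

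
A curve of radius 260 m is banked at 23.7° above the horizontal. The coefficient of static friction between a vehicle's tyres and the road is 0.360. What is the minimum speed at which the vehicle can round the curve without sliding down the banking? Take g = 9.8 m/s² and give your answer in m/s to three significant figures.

13.2 m/s

At the minimum speed, friction acts up the slope at its limiting value f = μN. Radially (horizontal, toward centre): N sinθ − μN cosθ = mv²/r. Vertically: N cosθ + μN sinθ = mg.
Dividing: v² = r g (sinθ − μcosθ)/(cosθ + μsinθ).
sinθ − μcosθ = 0.4019 − 0.360×0.9157 = 0.07231; cosθ + μsinθ = 0.9157 + 0.360×0.4019 = 1.060.
v² = 260 × 9.8 × 0.07231/1.060 = 173.8 m²/s², so v = 13.18 m/s.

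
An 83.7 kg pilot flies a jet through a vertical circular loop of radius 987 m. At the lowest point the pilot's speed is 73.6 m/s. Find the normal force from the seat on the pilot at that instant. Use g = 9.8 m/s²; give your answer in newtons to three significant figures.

At the lowest point, N points up (toward the centre) and the weight mg points down (away from the centre), so the net inward force is N − mg = mv²/r.
N = m(v²/r + g) = 83.7 × ((73.6)²/987 + 9.8) = 83.7 × (5.488 + 9.8) = 83.7 × 15.29 = 1280 N.

1280 N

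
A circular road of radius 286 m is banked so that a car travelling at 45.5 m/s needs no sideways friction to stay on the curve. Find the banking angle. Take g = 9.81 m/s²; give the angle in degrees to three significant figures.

36.4°

With no friction, the horizontal component of the normal force provides the centripetal force: N sinθ = mv²/r, while N cosθ = mg vertically.
Dividing: tanθ = v²/(r g) = (45.5)²/(286 × 9.81) = 2070/2806 = 0.7379.
θ = arctan(0.7379) = 36.42°.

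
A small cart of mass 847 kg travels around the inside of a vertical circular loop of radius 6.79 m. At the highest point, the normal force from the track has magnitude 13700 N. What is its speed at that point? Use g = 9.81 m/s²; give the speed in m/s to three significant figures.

13.3 m/s

At the top, N + mg = mv²/r, so v = √(r(N/m + g)) = √(6.79 × (13700/847 + 9.81)) = √(6.79 × 25.98) = √176.4 = 13.28 m/s.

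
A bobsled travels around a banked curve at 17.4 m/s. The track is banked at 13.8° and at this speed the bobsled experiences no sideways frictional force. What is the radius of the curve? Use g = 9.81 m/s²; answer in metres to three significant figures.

Frictionless banking: tanθ = v²/(rg), so r = v²/(g tanθ).
r = (17.4)²/(9.81 × tan 13.8°) = 302.8/(9.81 × 0.2456) = 302.8/2.410 = 125.6 m.

126 m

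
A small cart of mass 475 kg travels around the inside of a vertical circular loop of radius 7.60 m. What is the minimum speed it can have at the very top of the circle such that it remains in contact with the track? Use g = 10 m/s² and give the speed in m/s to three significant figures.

At the top, both weight mg and N point toward the centre: N + mg = mv²/r.
At minimum speed N → 0, so mg = mv_min²/r ⇒ v_min = √(g r) = √(10.0 × 7.60) = 8.718 m/s.

8.72 m/s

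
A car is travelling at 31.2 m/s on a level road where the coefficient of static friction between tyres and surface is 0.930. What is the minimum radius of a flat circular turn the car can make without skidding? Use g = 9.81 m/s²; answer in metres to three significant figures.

At the limit, μ_s m g = m v²/r, so r_min = v²/(μ_s g) = (31.2)²/(0.930 × 9.81) = 973.4/9.123 = 106.7 m.

107 m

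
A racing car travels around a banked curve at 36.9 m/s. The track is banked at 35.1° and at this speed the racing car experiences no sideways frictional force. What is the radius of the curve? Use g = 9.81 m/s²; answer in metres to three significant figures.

197 m

Frictionless banking: tanθ = v²/(rg), so r = v²/(g tanθ).
r = (36.9)²/(9.81 × tan 35.1°) = 1362/(9.81 × 0.7028) = 1362/6.895 = 197.5 m.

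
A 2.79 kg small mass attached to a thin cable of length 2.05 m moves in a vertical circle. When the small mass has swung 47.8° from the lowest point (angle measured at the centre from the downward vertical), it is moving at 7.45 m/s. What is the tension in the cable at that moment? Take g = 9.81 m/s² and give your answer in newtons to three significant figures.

93.9 N

Take the radial direction toward the centre of the circle as positive. The component of the weight along the string toward the centre is −mg cos φ (φ measured from the bottom), so Newton's second law along the string gives T − mg cos φ = m v²/r.
cos 47.8° = 0.6717, so T = m(v²/r + g cos φ) = 2.79 × ((7.45)²/2.05 + 9.81 × 0.6717) = 2.79 × (27.07 + (6.590)) = 2.79 × 33.66 = 93.92 N.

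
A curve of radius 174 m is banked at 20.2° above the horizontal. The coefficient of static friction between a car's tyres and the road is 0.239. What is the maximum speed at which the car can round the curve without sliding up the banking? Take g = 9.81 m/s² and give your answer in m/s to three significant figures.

At the maximum speed, friction acts down the slope at its limiting value f = μN. Radially (horizontal, toward centre): N sinθ + μN cosθ = mv²/r. Vertically: N cosθ − μN sinθ = mg.
Dividing: v² = r g (sinθ + μcosθ)/(cosθ − μsinθ).
sinθ + μcosθ = 0.3453 + 0.239×0.9385 = 0.5696; cosθ − μsinθ = 0.9385 − 0.239×0.3453 = 0.8560.
v² = 174 × 9.81 × 0.5696/0.8560 = 1136 m²/s², so v = 33.70 m/s.

33.7 m/s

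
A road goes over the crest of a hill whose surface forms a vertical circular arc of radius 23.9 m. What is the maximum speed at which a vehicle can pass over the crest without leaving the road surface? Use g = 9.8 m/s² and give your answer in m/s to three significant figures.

At the crest the centre of the circle is below the vehicle, so the net downward (centripetal) force is mg − N = mv²/r.
The vehicle leaves the road when N → 0, giving v_max = √(g r) = √(9.8 × 23.9) = 15.30 m/s.

15.3 m/s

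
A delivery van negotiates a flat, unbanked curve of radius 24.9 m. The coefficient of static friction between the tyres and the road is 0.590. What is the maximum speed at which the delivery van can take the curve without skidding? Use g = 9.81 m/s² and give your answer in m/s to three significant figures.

The only inward force on a level bend is static friction, so at the limit f_s = μ_s N = μ_s m g = m v²/r.
Mass cancels: v_max = √(μ_s g r) = √(0.590 × 9.81 × 24.9) = √144.1 = 12.00 m/s.

12.0 m/s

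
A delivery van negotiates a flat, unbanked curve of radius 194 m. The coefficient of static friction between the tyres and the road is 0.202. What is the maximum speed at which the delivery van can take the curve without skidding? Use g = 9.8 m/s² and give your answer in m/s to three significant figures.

Friction provides the centripetal force on a flat curve. At maximum speed it is at its limiting value: μ_s m g = m v²/r.
Mass cancels: v_max = √(μ_s g r) = √(0.202 × 9.8 × 194) = √384.0 = 19.60 m/s.

19.6 m/s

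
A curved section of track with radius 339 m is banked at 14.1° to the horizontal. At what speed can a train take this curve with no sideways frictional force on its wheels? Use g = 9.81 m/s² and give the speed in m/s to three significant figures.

On a frictionless banked curve, N sinθ = mv²/r and N cosθ = mg, so tanθ = v²/(rg).
v = √(r g tanθ) = √(339 × 9.81 × tan 14.1°) = √(339 × 9.81 × 0.2512) = √835.3 = 28.90 m/s.

28.9 m/s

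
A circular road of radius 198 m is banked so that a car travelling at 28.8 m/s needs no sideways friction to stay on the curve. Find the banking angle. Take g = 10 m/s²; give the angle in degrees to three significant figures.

22.7°

With no friction, the horizontal component of the normal force provides the centripetal force: N sinθ = mv²/r, while N cosθ = mg vertically.
Dividing: tanθ = v²/(r g) = (28.8)²/(198 × 10.0) = 829.4/1980 = 0.4189.
θ = arctan(0.4189) = 22.73°.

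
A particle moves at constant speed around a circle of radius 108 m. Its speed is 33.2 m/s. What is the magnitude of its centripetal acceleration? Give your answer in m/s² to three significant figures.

a_c = v²/r = (33.20)²/108 = 1102/108 = 10.21 m/s².

10.2 m/s²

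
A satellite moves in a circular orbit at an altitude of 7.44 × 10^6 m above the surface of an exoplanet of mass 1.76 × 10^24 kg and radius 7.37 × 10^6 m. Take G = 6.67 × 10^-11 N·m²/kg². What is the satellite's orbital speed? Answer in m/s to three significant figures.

2820 m/s

Orbital radius r = R + h = 7.37 × 10^6 + 7.44 × 10^6 = 1.481 × 10^7 m.
Gravity supplies the centripetal force: G M m / r² = m v² / r, so v = √(GM/r).
v = √(6.67 × 10^-11 × 1.76 × 10^24 / 1.481 × 10^7) = √(7.927 × 10^6) = 2815 m/s.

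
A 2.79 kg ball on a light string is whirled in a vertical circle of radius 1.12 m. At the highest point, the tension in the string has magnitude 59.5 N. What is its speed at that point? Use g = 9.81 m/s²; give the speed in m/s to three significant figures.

At the top, T + mg = mv²/r, so v = √(r(T/m + g)) = √(1.12 × (59.5/2.79 + 9.81)) = √(1.12 × 31.14) = √34.87 = 5.905 m/s.

5.91 m/s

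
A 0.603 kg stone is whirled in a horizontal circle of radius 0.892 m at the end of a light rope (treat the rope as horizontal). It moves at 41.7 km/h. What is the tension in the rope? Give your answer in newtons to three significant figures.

90.7 N

v = 41.7 km/h = 41.7/3.6 = 11.58 m/s.
The tension is the only horizontal force, so it supplies the full centripetal force: T = m v²/r = 0.603 × (11.58)²/0.892 = 0.603 × 134.2/0.892 = 90.70 N.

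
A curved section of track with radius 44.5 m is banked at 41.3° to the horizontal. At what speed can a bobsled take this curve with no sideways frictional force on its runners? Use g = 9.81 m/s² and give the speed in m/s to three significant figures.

On a frictionless banked curve, N sinθ = mv²/r and N cosθ = mg, so tanθ = v²/(rg).
v = √(r g tanθ) = √(44.5 × 9.81 × tan 41.3°) = √(44.5 × 9.81 × 0.8785) = √383.5 = 19.58 m/s.

19.6 m/s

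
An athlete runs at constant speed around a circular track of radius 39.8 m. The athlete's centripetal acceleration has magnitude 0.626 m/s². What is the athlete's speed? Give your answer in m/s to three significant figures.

4.99 m/s

a_c = v²/r ⇒ v = √(a_c · r) = √(0.626 × 39.8) = √24.91 = 4.991 m/s.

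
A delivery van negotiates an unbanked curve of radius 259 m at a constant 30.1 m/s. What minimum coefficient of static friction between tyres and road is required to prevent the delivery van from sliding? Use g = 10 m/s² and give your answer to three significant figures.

Friction provides the centripetal force: μ_s m g = m v²/r, so μ_s = v²/(g r) = (30.10)²/(10.0 × 259) = 906.0/2590 = 0.3498.

0.350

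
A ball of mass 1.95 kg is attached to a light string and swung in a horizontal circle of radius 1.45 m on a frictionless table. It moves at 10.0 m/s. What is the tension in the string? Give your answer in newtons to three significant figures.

The tension is the only horizontal force, so it supplies the full centripetal force: T = m v²/r = 1.95 × (10.00)²/1.45 = 1.95 × 100.0/1.45 = 134.5 N.

134 N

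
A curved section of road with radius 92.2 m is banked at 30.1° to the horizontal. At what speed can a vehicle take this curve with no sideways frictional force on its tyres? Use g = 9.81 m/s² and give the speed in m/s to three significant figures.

22.9 m/s

On a frictionless banked curve, N sinθ = mv²/r and N cosθ = mg, so tanθ = v²/(rg).
v = √(r g tanθ) = √(92.2 × 9.81 × tan 30.1°) = √(92.2 × 9.81 × 0.5797) = √524.3 = 22.90 m/s.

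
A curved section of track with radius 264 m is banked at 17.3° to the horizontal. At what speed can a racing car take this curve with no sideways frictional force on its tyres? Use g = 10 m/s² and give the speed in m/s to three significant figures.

On a frictionless banked curve, N sinθ = mv²/r and N cosθ = mg, so tanθ = v²/(rg).
v = √(r g tanθ) = √(264 × 10.0 × tan 17.3°) = √(264 × 10.0 × 0.3115) = √822.3 = 28.68 m/s.

28.7 m/s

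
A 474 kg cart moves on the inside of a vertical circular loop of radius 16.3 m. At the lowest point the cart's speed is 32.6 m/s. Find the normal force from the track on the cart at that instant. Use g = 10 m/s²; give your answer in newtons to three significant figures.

At the lowest point, N points up (toward the centre) and the weight mg points down (away from the centre), so the net inward force is N − mg = mv²/r.
N = m(v²/r + g) = 474 × ((32.6)²/16.3 + 10.0) = 474 × (65.20 + 10.0) = 474 × 75.20 = 35640 N.

35600 N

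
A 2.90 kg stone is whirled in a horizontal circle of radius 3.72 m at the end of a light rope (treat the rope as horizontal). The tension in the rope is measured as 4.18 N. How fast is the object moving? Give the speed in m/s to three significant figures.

2.32 m/s

T = m v²/r ⇒ v = √(T r / m) = √(4.18 × 3.72 / 2.90) = √5.362 = 2.316 m/s.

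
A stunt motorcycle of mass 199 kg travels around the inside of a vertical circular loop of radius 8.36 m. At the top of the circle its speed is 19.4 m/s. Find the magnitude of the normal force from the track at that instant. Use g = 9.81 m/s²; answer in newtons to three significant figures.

At the top, both N and the weight mg point inward (toward the centre), so N + mg = mv²/r.
N = m(v²/r − g) = 199 × ((19.4)²/8.36 − 9.81) = 199 × (45.02 − 9.81) = 199 × 35.21 = 7007 N.

7010 N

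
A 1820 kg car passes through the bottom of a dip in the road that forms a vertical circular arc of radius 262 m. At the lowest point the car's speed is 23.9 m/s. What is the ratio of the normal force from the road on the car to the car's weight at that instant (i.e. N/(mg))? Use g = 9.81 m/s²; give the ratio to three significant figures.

At the bottom, N − mg = mv²/r, so N = m(v²/r + g) and N/(mg) = v²/(rg) + 1 = (23.9)²/(262 × 9.81) + 1 = 0.2222 + 1 = 1.222.

1.22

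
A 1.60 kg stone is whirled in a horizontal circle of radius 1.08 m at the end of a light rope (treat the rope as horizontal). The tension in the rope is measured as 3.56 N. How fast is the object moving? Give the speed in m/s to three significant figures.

T = m v²/r ⇒ v = √(T r / m) = √(3.56 × 1.08 / 1.60) = √2.403 = 1.550 m/s.

1.55 m/s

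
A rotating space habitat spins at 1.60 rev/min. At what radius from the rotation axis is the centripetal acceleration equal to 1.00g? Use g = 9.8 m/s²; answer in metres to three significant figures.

ω = 1.60 rev/min × 2π/60 = 0.1676 rad/s.
a_c = ω²r = 1.00g ⇒ r = 1.00 × 9.8 / (0.1676)² = 9.800/0.02807 = 349.1 m.

349 m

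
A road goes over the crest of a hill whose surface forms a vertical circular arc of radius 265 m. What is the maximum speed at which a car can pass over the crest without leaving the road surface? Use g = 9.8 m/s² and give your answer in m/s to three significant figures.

51.0 m/s

At the crest the centre of the circle is below the car, so the net downward (centripetal) force is mg − N = mv²/r.
The car leaves the road when N → 0, giving v_max = √(g r) = √(9.8 × 265) = 50.96 m/s.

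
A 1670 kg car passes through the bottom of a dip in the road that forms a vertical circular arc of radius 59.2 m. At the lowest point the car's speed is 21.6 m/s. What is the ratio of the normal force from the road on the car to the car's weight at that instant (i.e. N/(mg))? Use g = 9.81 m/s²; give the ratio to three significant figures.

At the bottom, N − mg = mv²/r, so N = m(v²/r + g) and N/(mg) = v²/(rg) + 1 = (21.6)²/(59.2 × 9.81) + 1 = 0.8034 + 1 = 1.803.

1.80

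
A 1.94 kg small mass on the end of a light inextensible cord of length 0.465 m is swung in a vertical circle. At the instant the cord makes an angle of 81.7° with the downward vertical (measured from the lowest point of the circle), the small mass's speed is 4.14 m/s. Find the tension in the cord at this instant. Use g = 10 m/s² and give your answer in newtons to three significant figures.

74.3 N

Take the radial direction toward the centre of the circle as positive. The component of the weight along the string toward the centre is −mg cos φ (φ measured from the bottom), so Newton's second law along the string gives T − mg cos φ = m v²/r.
cos 81.7° = 0.1444, so T = m(v²/r + g cos φ) = 1.94 × ((4.14)²/0.465 + 10.0 × 0.1444) = 1.94 × (36.86 + (1.444)) = 1.94 × 38.30 = 74.31 N.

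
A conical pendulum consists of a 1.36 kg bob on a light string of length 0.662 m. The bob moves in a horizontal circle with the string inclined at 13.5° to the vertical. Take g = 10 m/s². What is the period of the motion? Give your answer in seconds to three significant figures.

1.59 s

r = L sinθ = 0.1545 m. From T sinθ = mω²r and T cosθ = mg: tanθ = ω²r/g, so ω² = g tanθ / r = g/(L cosθ).
ω = √(g/(L cosθ)) = √(10.0/(0.662 × 0.9724)) = √15.53 = 3.941 rad/s.
Period = 2π/ω = 1.594 s.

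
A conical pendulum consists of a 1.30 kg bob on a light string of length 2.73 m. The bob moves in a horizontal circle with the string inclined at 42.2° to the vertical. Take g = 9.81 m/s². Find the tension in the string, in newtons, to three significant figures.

Vertically the bob has no acceleration, so T cosθ = mg.
T = mg/cosθ = 1.30 × 9.81 / cos 42.2° = 12.75/0.7408 = 17.22 N.

17.2 N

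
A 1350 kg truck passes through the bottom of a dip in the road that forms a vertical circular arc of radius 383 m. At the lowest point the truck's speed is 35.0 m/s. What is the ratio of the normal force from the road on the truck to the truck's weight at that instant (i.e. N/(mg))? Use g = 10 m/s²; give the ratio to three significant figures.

1.32

At the bottom, N − mg = mv²/r, so N = m(v²/r + g) and N/(mg) = v²/(rg) + 1 = (35.0)²/(383 × 10.0) + 1 = 0.3198 + 1 = 1.320.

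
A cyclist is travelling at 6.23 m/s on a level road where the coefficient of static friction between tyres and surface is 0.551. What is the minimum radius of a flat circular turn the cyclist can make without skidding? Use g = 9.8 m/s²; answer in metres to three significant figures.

7.19 m

At the limit, μ_s m g = m v²/r, so r_min = v²/(μ_s g) = (6.23)²/(0.551 × 9.8) = 38.81/5.400 = 7.188 m.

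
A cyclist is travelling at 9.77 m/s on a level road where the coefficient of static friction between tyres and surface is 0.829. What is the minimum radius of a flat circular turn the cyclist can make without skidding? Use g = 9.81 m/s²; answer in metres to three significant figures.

11.7 m

At the limit, μ_s m g = m v²/r, so r_min = v²/(μ_s g) = (9.77)²/(0.829 × 9.81) = 95.45/8.132 = 11.74 m.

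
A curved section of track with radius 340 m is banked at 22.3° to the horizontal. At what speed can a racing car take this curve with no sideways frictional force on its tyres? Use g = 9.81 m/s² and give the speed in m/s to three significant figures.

37.0 m/s

On a frictionless banked curve, N sinθ = mv²/r and N cosθ = mg, so tanθ = v²/(rg).
v = √(r g tanθ) = √(340 × 9.81 × tan 22.3°) = √(340 × 9.81 × 0.4101) = √1368 = 36.99 m/s.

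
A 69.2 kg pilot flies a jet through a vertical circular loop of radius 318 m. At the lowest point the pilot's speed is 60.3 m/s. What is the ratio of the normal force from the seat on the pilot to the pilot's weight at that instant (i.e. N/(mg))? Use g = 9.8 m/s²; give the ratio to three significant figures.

At the bottom, N − mg = mv²/r, so N = m(v²/r + g) and N/(mg) = v²/(rg) + 1 = (60.3)²/(318 × 9.8) + 1 = 1.167 + 1 = 2.167.

2.17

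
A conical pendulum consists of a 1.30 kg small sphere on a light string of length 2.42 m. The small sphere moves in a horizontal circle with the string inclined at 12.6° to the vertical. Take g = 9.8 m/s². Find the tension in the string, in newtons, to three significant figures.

Vertically the bob has no acceleration, so T cosθ = mg.
T = mg/cosθ = 1.30 × 9.8 / cos 12.6° = 12.74/0.9759 = 13.05 N.

13.1 N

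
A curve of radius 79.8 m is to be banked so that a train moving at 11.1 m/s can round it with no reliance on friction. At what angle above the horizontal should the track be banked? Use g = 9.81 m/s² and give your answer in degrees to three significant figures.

With no friction, the horizontal component of the normal force provides the centripetal force: N sinθ = mv²/r, while N cosθ = mg vertically.
Dividing: tanθ = v²/(r g) = (11.1)²/(79.8 × 9.81) = 123.2/782.8 = 0.1574.
θ = arctan(0.1574) = 8.944°.

8.94°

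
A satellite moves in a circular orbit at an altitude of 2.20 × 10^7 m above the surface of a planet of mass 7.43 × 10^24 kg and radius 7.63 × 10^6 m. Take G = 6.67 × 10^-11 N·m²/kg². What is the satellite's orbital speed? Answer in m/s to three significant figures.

4090 m/s

Orbital radius r = R + h = 7.63 × 10^6 + 2.20 × 10^7 = 2.963 × 10^7 m.
Gravity supplies the centripetal force: G M m / r² = m v² / r, so v = √(GM/r).
v = √(6.67 × 10^-11 × 7.43 × 10^24 / 2.963 × 10^7) = √(1.673 × 10^7) = 4090 m/s.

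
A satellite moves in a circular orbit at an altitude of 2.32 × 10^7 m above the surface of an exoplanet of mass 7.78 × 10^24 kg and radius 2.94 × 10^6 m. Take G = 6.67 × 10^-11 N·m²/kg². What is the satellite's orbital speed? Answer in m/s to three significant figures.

Orbital radius r = R + h = 2.94 × 10^6 + 2.32 × 10^7 = 2.614 × 10^7 m.
Gravity supplies the centripetal force: G M m / r² = m v² / r, so v = √(GM/r).
v = √(6.67 × 10^-11 × 7.78 × 10^24 / 2.614 × 10^7) = √(1.985 × 10^7) = 4456 m/s.

4460 m/s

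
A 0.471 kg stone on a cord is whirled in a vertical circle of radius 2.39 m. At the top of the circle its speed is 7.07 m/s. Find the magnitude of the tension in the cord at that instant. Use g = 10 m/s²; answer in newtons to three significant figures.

5.14 N

At the top, both T and the weight mg point inward (toward the centre), so T + mg = mv²/r.
T = m(v²/r − g) = 0.471 × ((7.07)²/2.39 − 10.0) = 0.471 × (20.91 − 10.0) = 0.471 × 10.91 = 5.141 N.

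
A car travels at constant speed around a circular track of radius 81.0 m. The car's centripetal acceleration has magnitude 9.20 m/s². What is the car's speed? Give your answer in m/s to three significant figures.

27.3 m/s

a_c = v²/r ⇒ v = √(a_c · r) = √(9.20 × 81.0) = √745.2 = 27.30 m/s.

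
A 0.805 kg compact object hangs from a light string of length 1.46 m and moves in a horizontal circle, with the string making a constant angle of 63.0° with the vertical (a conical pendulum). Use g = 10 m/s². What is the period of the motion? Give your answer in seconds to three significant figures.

r = L sinθ = 1.301 m. From T sinθ = mω²r and T cosθ = mg: tanθ = ω²r/g, so ω² = g tanθ / r = g/(L cosθ).
ω = √(g/(L cosθ)) = √(10.0/(1.46 × 0.4540)) = √15.09 = 3.884 rad/s.
Period = 2π/ω = 1.618 s.

1.62 s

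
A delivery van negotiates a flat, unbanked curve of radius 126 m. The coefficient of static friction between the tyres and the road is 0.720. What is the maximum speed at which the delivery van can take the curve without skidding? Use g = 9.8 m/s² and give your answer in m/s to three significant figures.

On a flat curve, static friction is the only horizontal force, so it must supply the full centripetal force: μ_s m g = m v²/r.
Mass cancels: v_max = √(μ_s g r) = √(0.720 × 9.8 × 126) = √889.1 = 29.82 m/s.

29.8 m/s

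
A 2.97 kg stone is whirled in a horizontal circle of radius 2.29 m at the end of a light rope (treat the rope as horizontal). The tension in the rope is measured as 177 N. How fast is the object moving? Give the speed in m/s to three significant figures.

T = m v²/r ⇒ v = √(T r / m) = √(177 × 2.29 / 2.97) = √136.5 = 11.68 m/s.

11.7 m/s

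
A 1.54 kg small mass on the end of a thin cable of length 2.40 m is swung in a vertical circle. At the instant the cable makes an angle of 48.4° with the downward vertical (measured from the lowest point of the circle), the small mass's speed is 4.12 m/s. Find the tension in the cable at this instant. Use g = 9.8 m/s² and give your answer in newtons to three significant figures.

20.9 N

Take the radial direction toward the centre of the circle as positive. The component of the weight along the string toward the centre is −mg cos φ (φ measured from the bottom), so Newton's second law along the string gives T − mg cos φ = m v²/r.
cos 48.4° = 0.6639, so T = m(v²/r + g cos φ) = 1.54 × ((4.12)²/2.40 + 9.8 × 0.6639) = 1.54 × (7.073 + (6.506)) = 1.54 × 13.58 = 20.91 N.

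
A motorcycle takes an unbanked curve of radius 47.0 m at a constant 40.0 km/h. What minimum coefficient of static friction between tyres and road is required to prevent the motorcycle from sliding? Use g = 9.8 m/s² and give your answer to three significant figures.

0.268

v = 40.0/3.6 = 11.11 m/s.
Friction provides the centripetal force: μ_s m g = m v²/r, so μ_s = v²/(g r) = (11.11)²/(9.8 × 47.0) = 123.5/460.6 = 0.2680.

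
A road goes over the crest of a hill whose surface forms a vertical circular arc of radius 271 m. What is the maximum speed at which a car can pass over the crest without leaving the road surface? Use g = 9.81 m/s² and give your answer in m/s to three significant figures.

At the crest the centre of the circle is below the car, so the net downward (centripetal) force is mg − N = mv²/r.
The car leaves the road when N → 0, giving v_max = √(g r) = √(9.81 × 271) = 51.56 m/s.

51.6 m/s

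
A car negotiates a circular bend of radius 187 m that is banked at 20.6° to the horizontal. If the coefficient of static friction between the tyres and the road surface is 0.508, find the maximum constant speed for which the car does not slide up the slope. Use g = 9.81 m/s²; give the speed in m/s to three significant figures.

44.8 m/s

At the maximum speed, friction acts down the slope at its limiting value f = μN. Radially (horizontal, toward centre): N sinθ + μN cosθ = mv²/r. Vertically: N cosθ − μN sinθ = mg.
Dividing: v² = r g (sinθ + μcosθ)/(cosθ − μsinθ).
sinθ + μcosθ = 0.3518 + 0.508×0.9361 = 0.8274; cosθ − μsinθ = 0.9361 − 0.508×0.3518 = 0.7573.
v² = 187 × 9.81 × 0.8274/0.7573 = 2004 m²/s², so v = 44.77 m/s.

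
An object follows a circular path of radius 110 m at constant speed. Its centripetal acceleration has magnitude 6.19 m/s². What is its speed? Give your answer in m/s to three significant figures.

a_c = v²/r ⇒ v = √(a_c · r) = √(6.19 × 110) = √680.9 = 26.09 m/s.

26.1 m/s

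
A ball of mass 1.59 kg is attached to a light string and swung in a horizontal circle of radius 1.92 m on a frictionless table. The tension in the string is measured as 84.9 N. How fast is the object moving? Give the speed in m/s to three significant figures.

10.1 m/s

T = m v²/r ⇒ v = √(T r / m) = √(84.9 × 1.92 / 1.59) = √102.5 = 10.13 m/s.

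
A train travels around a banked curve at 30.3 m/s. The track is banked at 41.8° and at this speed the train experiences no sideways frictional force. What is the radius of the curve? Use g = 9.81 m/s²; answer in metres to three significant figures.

Frictionless banking: tanθ = v²/(rg), so r = v²/(g tanθ).
r = (30.3)²/(9.81 × tan 41.8°) = 918.1/(9.81 × 0.8941) = 918.1/8.771 = 104.7 m.

105 m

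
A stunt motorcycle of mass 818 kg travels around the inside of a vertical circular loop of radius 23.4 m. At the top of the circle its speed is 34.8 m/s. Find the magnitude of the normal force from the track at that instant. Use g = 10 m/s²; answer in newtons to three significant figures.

At the top, both N and the weight mg point inward (toward the centre), so N + mg = mv²/r.
N = m(v²/r − g) = 818 × ((34.8)²/23.4 − 10.0) = 818 × (51.75 − 10.0) = 818 × 41.75 = 34150 N.

34200 N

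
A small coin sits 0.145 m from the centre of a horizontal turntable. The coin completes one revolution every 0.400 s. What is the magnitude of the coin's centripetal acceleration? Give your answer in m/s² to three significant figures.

35.8 m/s²

v = 2πr/T = 2π × 0.145/0.400 = 2.278 m/s.
a_c = v²/r = (2.278)²/0.145 = 5.188/0.145 = 35.78 m/s².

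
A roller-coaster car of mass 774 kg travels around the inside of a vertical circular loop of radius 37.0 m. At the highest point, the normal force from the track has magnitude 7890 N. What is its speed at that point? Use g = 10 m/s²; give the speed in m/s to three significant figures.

27.3 m/s

At the top, N + mg = mv²/r, so v = √(r(N/m + g)) = √(37.0 × (7890/774 + 10.0)) = √(37.0 × 20.19) = √747.2 = 27.33 m/s.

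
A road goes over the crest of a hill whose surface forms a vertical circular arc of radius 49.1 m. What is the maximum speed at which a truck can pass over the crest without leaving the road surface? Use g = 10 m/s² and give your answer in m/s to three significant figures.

At the crest the centre of the circle is below the truck, so the net downward (centripetal) force is mg − N = mv²/r.
The truck leaves the road when N → 0, giving v_max = √(g r) = √(10.0 × 49.1) = 22.16 m/s.

22.2 m/s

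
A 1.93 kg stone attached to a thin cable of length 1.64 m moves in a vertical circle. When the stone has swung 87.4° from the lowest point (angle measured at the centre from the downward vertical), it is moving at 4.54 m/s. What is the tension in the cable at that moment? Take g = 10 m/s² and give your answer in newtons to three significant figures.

25.1 N

Take the radial direction toward the centre of the circle as positive. The component of the weight along the string toward the centre is −mg cos φ (φ measured from the bottom), so Newton's second law along the string gives T − mg cos φ = m v²/r.
cos 87.4° = 0.04536, so T = m(v²/r + g cos φ) = 1.93 × ((4.54)²/1.64 + 10.0 × 0.04536) = 1.93 × (12.57 + (0.4536)) = 1.93 × 13.02 = 25.13 N.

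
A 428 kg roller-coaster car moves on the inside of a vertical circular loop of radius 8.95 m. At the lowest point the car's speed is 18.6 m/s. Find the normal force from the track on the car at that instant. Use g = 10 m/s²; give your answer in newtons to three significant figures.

At the lowest point, N points up (toward the centre) and the weight mg points down (away from the centre), so the net inward force is N − mg = mv²/r.
N = m(v²/r + g) = 428 × ((18.6)²/8.95 + 10.0) = 428 × (38.65 + 10.0) = 428 × 48.65 = 20820 N.

20800 N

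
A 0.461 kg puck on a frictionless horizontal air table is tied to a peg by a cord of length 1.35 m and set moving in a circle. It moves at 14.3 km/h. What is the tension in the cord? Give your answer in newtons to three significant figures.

v = 14.3 km/h = 14.3/3.6 = 3.972 m/s.
The tension is the only horizontal force, so it supplies the full centripetal force: T = m v²/r = 0.461 × (3.972)²/1.35 = 0.461 × 15.78/1.35 = 5.388 N.

5.39 N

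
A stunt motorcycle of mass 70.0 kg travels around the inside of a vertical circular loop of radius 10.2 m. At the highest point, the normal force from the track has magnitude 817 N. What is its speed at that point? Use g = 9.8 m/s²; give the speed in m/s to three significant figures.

At the top, N + mg = mv²/r, so v = √(r(N/m + g)) = √(10.2 × (817/70.0 + 9.8)) = √(10.2 × 21.47) = √219.0 = 14.80 m/s.

14.8 m/s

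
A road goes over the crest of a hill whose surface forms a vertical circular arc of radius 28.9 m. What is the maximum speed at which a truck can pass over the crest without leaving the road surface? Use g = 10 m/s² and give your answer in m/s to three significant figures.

At the crest the centre of the circle is below the truck, so the net downward (centripetal) force is mg − N = mv²/r.
The truck leaves the road when N → 0, giving v_max = √(g r) = √(10.0 × 28.9) = 17.00 m/s.

17.0 m/s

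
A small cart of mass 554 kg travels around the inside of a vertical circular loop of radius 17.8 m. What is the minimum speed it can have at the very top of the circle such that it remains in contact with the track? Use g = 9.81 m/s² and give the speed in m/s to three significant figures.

13.2 m/s

At the highest point the centre is directly below, so both the weight and N act inward: N + mg = mv²/r.
At minimum speed N → 0, so mg = mv_min²/r ⇒ v_min = √(g r) = √(9.81 × 17.8) = 13.21 m/s.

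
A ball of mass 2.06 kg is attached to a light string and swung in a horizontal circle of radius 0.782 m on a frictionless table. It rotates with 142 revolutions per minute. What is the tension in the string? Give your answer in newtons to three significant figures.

356 N

ω = 142 rev/min × 2π/60 = 14.87 rad/s, so v = ωr = 14.87 × 0.782 = 11.63 m/s.
The tension is the only horizontal force, so it supplies the full centripetal force: T = m v²/r = 2.06 × (11.63)²/0.782 = 2.06 × 135.2/0.782 = 356.2 N.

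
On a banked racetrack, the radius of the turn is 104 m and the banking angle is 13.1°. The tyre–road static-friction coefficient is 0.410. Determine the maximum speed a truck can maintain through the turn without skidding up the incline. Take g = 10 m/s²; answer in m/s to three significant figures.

27.2 m/s

At the maximum speed, friction acts down the slope at its limiting value f = μN. Radially (horizontal, toward centre): N sinθ + μN cosθ = mv²/r. Vertically: N cosθ − μN sinθ = mg.
Dividing: v² = r g (sinθ + μcosθ)/(cosθ − μsinθ).
sinθ + μcosθ = 0.2267 + 0.410×0.9740 = 0.6260; cosθ − μsinθ = 0.9740 − 0.410×0.2267 = 0.8810.
v² = 104 × 10.0 × 0.6260/0.8810 = 738.9 m²/s², so v = 27.18 m/s.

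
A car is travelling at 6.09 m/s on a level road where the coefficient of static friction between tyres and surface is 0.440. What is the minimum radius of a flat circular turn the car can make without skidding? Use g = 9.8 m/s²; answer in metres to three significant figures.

At the limit, μ_s m g = m v²/r, so r_min = v²/(μ_s g) = (6.09)²/(0.440 × 9.8) = 37.09/4.312 = 8.601 m.

8.60 m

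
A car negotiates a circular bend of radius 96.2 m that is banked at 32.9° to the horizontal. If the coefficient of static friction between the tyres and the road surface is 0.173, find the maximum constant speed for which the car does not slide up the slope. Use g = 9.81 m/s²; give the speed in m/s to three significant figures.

29.5 m/s

At the maximum speed, friction acts down the slope at its limiting value f = μN. Radially (horizontal, toward centre): N sinθ + μN cosθ = mv²/r. Vertically: N cosθ − μN sinθ = mg.
Dividing: v² = r g (sinθ + μcosθ)/(cosθ − μsinθ).
sinθ + μcosθ = 0.5432 + 0.173×0.8396 = 0.6884; cosθ − μsinθ = 0.8396 − 0.173×0.5432 = 0.7457.
v² = 96.2 × 9.81 × 0.6884/0.7457 = 871.3 m²/s², so v = 29.52 m/s.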